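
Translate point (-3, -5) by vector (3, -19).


Translation: (x+dx, y+dy) = (-3+3, -5+-19) = (0, -24)

(0, -24)


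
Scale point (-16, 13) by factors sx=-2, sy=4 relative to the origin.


Scaling: (x*sx, y*sy) = (-16*-2, 13*4) = (32, 52)

(32, 52)


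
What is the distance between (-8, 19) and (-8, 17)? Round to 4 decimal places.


d = sqrt((-8--8)^2 + (17-19)^2) = 2

2


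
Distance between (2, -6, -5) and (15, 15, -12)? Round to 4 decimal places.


d = sqrt((15-2)^2 + (15--6)^2 + (-12--5)^2) = 25.671

25.671


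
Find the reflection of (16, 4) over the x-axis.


Reflection across x-axis: (x, y) -> (x, -y)
(16, 4) -> (16, -4)

(16, -4)


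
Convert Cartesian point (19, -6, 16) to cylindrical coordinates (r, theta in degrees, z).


r = sqrt(19^2 + (-6)^2) = 19.9249
theta = atan2(-6, 19) = 342.4744 deg
z = 16

r = 19.9249, theta = 342.4744 deg, z = 16


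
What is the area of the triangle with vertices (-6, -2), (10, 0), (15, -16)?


Area = |x1(y2-y3) + x2(y3-y1) + x3(y1-y2)| / 2
= |-6*(0--16) + 10*(-16--2) + 15*(-2-0)| / 2
= 133

133


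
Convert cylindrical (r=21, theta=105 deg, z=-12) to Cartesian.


x = 21 * cos(105) = -5.4352
y = 21 * sin(105) = 20.2844
z = -12

(-5.4352, 20.2844, -12)


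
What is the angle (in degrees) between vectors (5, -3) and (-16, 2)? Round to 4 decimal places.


dot = 5*-16 + -3*2 = -86
|u| = 5.831, |v| = 16.1245
cos(angle) = -0.9147
angle = 156.1613 degrees

156.1613 degrees


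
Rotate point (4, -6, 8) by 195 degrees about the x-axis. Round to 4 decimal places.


x' = 4
y' = -6*cos(195) - 8*sin(195) = 7.8661
z' = -6*sin(195) + 8*cos(195) = -6.1745

(4, 7.8661, -6.1745)


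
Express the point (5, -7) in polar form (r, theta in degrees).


r = sqrt(5^2 + (-7)^2) = 8.6023
theta = atan2(-7, 5) = 305.5377 degrees

r = 8.6023, theta = 305.5377 degrees


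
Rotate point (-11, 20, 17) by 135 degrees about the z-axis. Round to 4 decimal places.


x' = -11*cos(135) - 20*sin(135) = -6.364
y' = -11*sin(135) + 20*cos(135) = -21.9203
z' = 17

(-6.364, -21.9203, 17)


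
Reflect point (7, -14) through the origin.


Reflection through origin: (x, y) -> (-x, -y)
(7, -14) -> (-7, 14)

(-7, 14)


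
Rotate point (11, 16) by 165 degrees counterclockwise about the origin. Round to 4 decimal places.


x' = 11*cos(165) - 16*sin(165) = -14.7663
y' = 11*sin(165) + 16*cos(165) = -12.6078

(-14.7663, -12.6078)


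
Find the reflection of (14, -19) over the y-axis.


Reflection across y-axis: (x, y) -> (-x, y)
(14, -19) -> (-14, -19)

(-14, -19)


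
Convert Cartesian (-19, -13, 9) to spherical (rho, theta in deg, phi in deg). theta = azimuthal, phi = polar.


rho = sqrt((-19)^2 + (-13)^2 + 9^2) = 24.7184
theta = atan2(-13, -19) = 214.3803 deg
phi = acos(9/24.7184) = 68.6477 deg

rho = 24.7184, theta = 214.3803 deg, phi = 68.6477 deg


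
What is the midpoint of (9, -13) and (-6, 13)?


Midpoint = ((9+-6)/2, (-13+13)/2) = (1.5, 0)

(1.5, 0)


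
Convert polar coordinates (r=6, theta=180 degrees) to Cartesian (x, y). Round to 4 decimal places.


x = 6 * cos(180) = -6
y = 6 * sin(180) = 0

(-6, 0)


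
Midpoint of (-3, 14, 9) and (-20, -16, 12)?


Midpoint = ((-3+-20)/2, (14+-16)/2, (9+12)/2) = (-11.5, -1, 10.5)

(-11.5, -1, 10.5)


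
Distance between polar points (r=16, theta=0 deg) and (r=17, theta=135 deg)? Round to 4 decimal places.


d = sqrt(r1^2 + r2^2 - 2*r1*r2*cos(t2-t1))
d = sqrt(16^2 + 17^2 - 2*16*17*cos(135-0)) = 30.4904

30.4904


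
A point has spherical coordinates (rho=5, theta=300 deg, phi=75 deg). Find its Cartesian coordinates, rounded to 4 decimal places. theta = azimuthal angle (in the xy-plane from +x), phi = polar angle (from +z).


x = 5 * sin(75) * cos(300) = 2.4148
y = 5 * sin(75) * sin(300) = -4.1826
z = 5 * cos(75) = 1.2941

(2.4148, -4.1826, 1.2941)


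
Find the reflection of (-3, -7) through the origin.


Reflection through origin: (x, y) -> (-x, -y)
(-3, -7) -> (3, 7)

(3, 7)


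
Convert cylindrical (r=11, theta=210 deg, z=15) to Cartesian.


x = 11 * cos(210) = -9.5263
y = 11 * sin(210) = -5.5
z = 15

(-9.5263, -5.5, 15)


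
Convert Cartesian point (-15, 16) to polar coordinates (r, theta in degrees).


r = sqrt((-15)^2 + 16^2) = 21.9317
theta = atan2(16, -15) = 133.1524 degrees

r = 21.9317, theta = 133.1524 degrees


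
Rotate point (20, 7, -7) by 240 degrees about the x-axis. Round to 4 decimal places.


x' = 20
y' = 7*cos(240) - -7*sin(240) = -9.5622
z' = 7*sin(240) + -7*cos(240) = -2.5622

(20, -9.5622, -2.5622)


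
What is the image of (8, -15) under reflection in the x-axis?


Reflection across x-axis: (x, y) -> (x, -y)
(8, -15) -> (8, 15)

(8, 15)


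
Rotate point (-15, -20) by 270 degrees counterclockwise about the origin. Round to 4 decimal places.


x' = -15*cos(270) - -20*sin(270) = -20
y' = -15*sin(270) + -20*cos(270) = 15

(-20, 15)


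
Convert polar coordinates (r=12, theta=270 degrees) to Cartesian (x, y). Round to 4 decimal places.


x = 12 * cos(270) = 0
y = 12 * sin(270) = -12

(0, -12)


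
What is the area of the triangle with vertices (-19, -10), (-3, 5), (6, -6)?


Area = |x1(y2-y3) + x2(y3-y1) + x3(y1-y2)| / 2
= |-19*(5--6) + -3*(-6--10) + 6*(-10-5)| / 2
= 155.5

155.5


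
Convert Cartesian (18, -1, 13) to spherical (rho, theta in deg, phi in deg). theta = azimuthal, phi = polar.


rho = sqrt(18^2 + (-1)^2 + 13^2) = 22.2261
theta = atan2(-1, 18) = 356.8202 deg
phi = acos(13/22.2261) = 54.2042 deg

rho = 22.2261, theta = 356.8202 deg, phi = 54.2042 deg


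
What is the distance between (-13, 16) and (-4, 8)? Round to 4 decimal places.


d = sqrt((-4--13)^2 + (8-16)^2) = 12.0416

12.0416


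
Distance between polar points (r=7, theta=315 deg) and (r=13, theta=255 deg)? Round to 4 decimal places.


d = sqrt(r1^2 + r2^2 - 2*r1*r2*cos(t2-t1))
d = sqrt(7^2 + 13^2 - 2*7*13*cos(255-315)) = 11.2694

11.2694


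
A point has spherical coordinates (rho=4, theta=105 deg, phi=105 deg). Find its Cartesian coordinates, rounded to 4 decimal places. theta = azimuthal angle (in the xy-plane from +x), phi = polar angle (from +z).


x = 4 * sin(105) * cos(105) = -1
y = 4 * sin(105) * sin(105) = 3.7321
z = 4 * cos(105) = -1.0353

(-1, 3.7321, -1.0353)


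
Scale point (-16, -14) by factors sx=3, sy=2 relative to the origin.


Scaling: (x*sx, y*sy) = (-16*3, -14*2) = (-48, -28)

(-48, -28)


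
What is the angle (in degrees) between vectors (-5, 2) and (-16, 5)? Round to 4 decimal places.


dot = -5*-16 + 2*5 = 90
|u| = 5.3852, |v| = 16.7631
cos(angle) = 0.997
angle = 4.4474 degrees

4.4474 degrees


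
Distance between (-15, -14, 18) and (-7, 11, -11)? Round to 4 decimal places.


d = sqrt((-7--15)^2 + (11--14)^2 + (-11-18)^2) = 39.1152

39.1152


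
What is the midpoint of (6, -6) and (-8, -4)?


Midpoint = ((6+-8)/2, (-6+-4)/2) = (-1, -5)

(-1, -5)


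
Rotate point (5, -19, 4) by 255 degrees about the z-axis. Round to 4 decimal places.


x' = 5*cos(255) - -19*sin(255) = -19.6467
y' = 5*sin(255) + -19*cos(255) = 0.0879
z' = 4

(-19.6467, 0.0879, 4)


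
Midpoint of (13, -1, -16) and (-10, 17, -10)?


Midpoint = ((13+-10)/2, (-1+17)/2, (-16+-10)/2) = (1.5, 8, -13)

(1.5, 8, -13)


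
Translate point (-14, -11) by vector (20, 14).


Translation: (x+dx, y+dy) = (-14+20, -11+14) = (6, 3)

(6, 3)


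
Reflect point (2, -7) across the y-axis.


Reflection across y-axis: (x, y) -> (-x, y)
(2, -7) -> (-2, -7)

(-2, -7)


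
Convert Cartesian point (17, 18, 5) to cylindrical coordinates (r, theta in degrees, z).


r = sqrt(17^2 + 18^2) = 24.7588
theta = atan2(18, 17) = 46.6366 deg
z = 5

r = 24.7588, theta = 46.6366 deg, z = 5


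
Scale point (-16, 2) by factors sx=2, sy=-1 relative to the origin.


Scaling: (x*sx, y*sy) = (-16*2, 2*-1) = (-32, -2)

(-32, -2)


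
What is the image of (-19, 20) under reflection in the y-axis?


Reflection across y-axis: (x, y) -> (-x, y)
(-19, 20) -> (19, 20)

(19, 20)


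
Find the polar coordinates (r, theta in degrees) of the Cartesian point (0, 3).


r = sqrt(0^2 + 3^2) = 3
theta = atan2(3, 0) = 90 degrees

r = 3, theta = 90 degrees


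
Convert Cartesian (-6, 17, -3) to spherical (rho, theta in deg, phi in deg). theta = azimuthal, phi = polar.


rho = sqrt((-6)^2 + 17^2 + (-3)^2) = 18.2757
theta = atan2(17, -6) = 109.44 deg
phi = acos(-3/18.2757) = 99.448 deg

rho = 18.2757, theta = 109.44 deg, phi = 99.448 deg


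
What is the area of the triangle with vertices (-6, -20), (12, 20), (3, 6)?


Area = |x1(y2-y3) + x2(y3-y1) + x3(y1-y2)| / 2
= |-6*(20-6) + 12*(6--20) + 3*(-20-20)| / 2
= 54

54


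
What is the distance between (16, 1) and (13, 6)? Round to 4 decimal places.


d = sqrt((13-16)^2 + (6-1)^2) = 5.831

5.831


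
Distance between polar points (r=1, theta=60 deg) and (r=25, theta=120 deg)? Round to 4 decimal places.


d = sqrt(r1^2 + r2^2 - 2*r1*r2*cos(t2-t1))
d = sqrt(1^2 + 25^2 - 2*1*25*cos(120-60)) = 24.5153

24.5153


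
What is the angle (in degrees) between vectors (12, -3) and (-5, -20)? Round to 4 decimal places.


dot = 12*-5 + -3*-20 = 0
|u| = 12.3693, |v| = 20.6155
cos(angle) = 0
angle = 90 degrees

90 degrees


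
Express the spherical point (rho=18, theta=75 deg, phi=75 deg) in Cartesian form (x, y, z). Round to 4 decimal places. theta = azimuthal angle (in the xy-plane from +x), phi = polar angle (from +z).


x = 18 * sin(75) * cos(75) = 4.5
y = 18 * sin(75) * sin(75) = 16.7942
z = 18 * cos(75) = 4.6587

(4.5, 16.7942, 4.6587)


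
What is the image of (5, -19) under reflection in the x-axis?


Reflection across x-axis: (x, y) -> (x, -y)
(5, -19) -> (5, 19)

(5, 19)


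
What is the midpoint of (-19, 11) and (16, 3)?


Midpoint = ((-19+16)/2, (11+3)/2) = (-1.5, 7)

(-1.5, 7)


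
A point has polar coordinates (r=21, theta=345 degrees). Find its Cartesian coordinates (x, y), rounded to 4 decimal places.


x = 21 * cos(345) = 20.2844
y = 21 * sin(345) = -5.4352

(20.2844, -5.4352)


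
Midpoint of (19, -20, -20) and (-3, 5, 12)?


Midpoint = ((19+-3)/2, (-20+5)/2, (-20+12)/2) = (8, -7.5, -4)

(8, -7.5, -4)


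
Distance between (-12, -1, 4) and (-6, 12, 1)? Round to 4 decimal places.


d = sqrt((-6--12)^2 + (12--1)^2 + (1-4)^2) = 14.6287

14.6287


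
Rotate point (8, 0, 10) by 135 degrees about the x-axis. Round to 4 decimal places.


x' = 8
y' = 0*cos(135) - 10*sin(135) = -7.0711
z' = 0*sin(135) + 10*cos(135) = -7.0711

(8, -7.0711, -7.0711)


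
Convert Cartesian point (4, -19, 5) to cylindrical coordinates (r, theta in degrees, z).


r = sqrt(4^2 + (-19)^2) = 19.4165
theta = atan2(-19, 4) = 281.8887 deg
z = 5

r = 19.4165, theta = 281.8887 deg, z = 5


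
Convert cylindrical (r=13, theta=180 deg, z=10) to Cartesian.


x = 13 * cos(180) = -13
y = 13 * sin(180) = 0
z = 10

(-13, 0, 10)


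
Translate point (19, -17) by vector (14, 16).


Translation: (x+dx, y+dy) = (19+14, -17+16) = (33, -1)

(33, -1)


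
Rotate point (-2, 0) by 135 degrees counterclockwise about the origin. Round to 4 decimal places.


x' = -2*cos(135) - 0*sin(135) = 1.4142
y' = -2*sin(135) + 0*cos(135) = -1.4142

(1.4142, -1.4142)


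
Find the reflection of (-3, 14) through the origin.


Reflection through origin: (x, y) -> (-x, -y)
(-3, 14) -> (3, -14)

(3, -14)


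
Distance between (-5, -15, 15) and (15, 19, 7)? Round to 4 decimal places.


d = sqrt((15--5)^2 + (19--15)^2 + (7-15)^2) = 40.2492

40.2492


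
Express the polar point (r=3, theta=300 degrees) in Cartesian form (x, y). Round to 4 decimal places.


x = 3 * cos(300) = 1.5
y = 3 * sin(300) = -2.5981

(1.5, -2.5981)


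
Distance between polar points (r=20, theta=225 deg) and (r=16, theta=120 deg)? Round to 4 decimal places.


d = sqrt(r1^2 + r2^2 - 2*r1*r2*cos(t2-t1))
d = sqrt(20^2 + 16^2 - 2*20*16*cos(120-225)) = 28.6643

28.6643


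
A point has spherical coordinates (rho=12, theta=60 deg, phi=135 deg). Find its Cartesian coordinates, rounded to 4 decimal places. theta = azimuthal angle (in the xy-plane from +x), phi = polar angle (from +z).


x = 12 * sin(135) * cos(60) = 4.2426
y = 12 * sin(135) * sin(60) = 7.3485
z = 12 * cos(135) = -8.4853

(4.2426, 7.3485, -8.4853)


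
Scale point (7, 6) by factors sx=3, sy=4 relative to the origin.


Scaling: (x*sx, y*sy) = (7*3, 6*4) = (21, 24)

(21, 24)


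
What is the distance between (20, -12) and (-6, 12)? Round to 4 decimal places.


d = sqrt((-6-20)^2 + (12--12)^2) = 35.3836

35.3836


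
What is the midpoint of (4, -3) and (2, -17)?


Midpoint = ((4+2)/2, (-3+-17)/2) = (3, -10)

(3, -10)


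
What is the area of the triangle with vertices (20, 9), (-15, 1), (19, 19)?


Area = |x1(y2-y3) + x2(y3-y1) + x3(y1-y2)| / 2
= |20*(1-19) + -15*(19-9) + 19*(9-1)| / 2
= 179

179


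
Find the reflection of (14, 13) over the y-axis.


Reflection across y-axis: (x, y) -> (-x, y)
(14, 13) -> (-14, 13)

(-14, 13)


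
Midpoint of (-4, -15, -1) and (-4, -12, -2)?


Midpoint = ((-4+-4)/2, (-15+-12)/2, (-1+-2)/2) = (-4, -13.5, -1.5)

(-4, -13.5, -1.5)


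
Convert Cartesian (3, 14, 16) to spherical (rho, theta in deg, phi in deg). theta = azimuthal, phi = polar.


rho = sqrt(3^2 + 14^2 + 16^2) = 21.4709
theta = atan2(14, 3) = 77.9052 deg
phi = acos(16/21.4709) = 41.8242 deg

rho = 21.4709, theta = 77.9052 deg, phi = 41.8242 deg


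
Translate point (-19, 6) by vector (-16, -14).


Translation: (x+dx, y+dy) = (-19+-16, 6+-14) = (-35, -8)

(-35, -8)


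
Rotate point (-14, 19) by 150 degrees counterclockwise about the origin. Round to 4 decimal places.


x' = -14*cos(150) - 19*sin(150) = 2.6244
y' = -14*sin(150) + 19*cos(150) = -23.4545

(2.6244, -23.4545)


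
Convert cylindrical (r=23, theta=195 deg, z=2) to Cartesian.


x = 23 * cos(195) = -22.2163
y = 23 * sin(195) = -5.9528
z = 2

(-22.2163, -5.9528, 2)


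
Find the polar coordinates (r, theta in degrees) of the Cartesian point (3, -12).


r = sqrt(3^2 + (-12)^2) = 12.3693
theta = atan2(-12, 3) = 284.0362 degrees

r = 12.3693, theta = 284.0362 degrees


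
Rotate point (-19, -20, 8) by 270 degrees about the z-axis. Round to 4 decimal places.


x' = -19*cos(270) - -20*sin(270) = -20
y' = -19*sin(270) + -20*cos(270) = 19
z' = 8

(-20, 19, 8)


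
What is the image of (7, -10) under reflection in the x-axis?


Reflection across x-axis: (x, y) -> (x, -y)
(7, -10) -> (7, 10)

(7, 10)


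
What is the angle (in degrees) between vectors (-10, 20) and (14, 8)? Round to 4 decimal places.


dot = -10*14 + 20*8 = 20
|u| = 22.3607, |v| = 16.1245
cos(angle) = 0.0555
angle = 86.8202 degrees

86.8202 degrees


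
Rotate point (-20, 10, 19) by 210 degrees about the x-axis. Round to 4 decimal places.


x' = -20
y' = 10*cos(210) - 19*sin(210) = 0.8397
z' = 10*sin(210) + 19*cos(210) = -21.4545

(-20, 0.8397, -21.4545)


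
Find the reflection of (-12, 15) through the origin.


Reflection through origin: (x, y) -> (-x, -y)
(-12, 15) -> (12, -15)

(12, -15)


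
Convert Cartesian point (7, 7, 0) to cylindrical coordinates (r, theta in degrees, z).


r = sqrt(7^2 + 7^2) = 9.8995
theta = atan2(7, 7) = 45 deg
z = 0

r = 9.8995, theta = 45 deg, z = 0


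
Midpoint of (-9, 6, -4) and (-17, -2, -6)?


Midpoint = ((-9+-17)/2, (6+-2)/2, (-4+-6)/2) = (-13, 2, -5)

(-13, 2, -5)


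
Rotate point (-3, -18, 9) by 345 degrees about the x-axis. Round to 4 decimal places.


x' = -3
y' = -18*cos(345) - 9*sin(345) = -15.0573
z' = -18*sin(345) + 9*cos(345) = 13.3521

(-3, -15.0573, 13.3521)


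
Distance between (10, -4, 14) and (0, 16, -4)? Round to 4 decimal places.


d = sqrt((0-10)^2 + (16--4)^2 + (-4-14)^2) = 28.7054

28.7054


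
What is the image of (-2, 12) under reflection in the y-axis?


Reflection across y-axis: (x, y) -> (-x, y)
(-2, 12) -> (2, 12)

(2, 12)


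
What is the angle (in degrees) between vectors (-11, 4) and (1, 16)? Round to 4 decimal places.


dot = -11*1 + 4*16 = 53
|u| = 11.7047, |v| = 16.0312
cos(angle) = 0.2825
angle = 73.5932 degrees

73.5932 degrees


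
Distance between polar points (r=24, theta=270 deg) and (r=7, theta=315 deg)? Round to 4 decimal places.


d = sqrt(r1^2 + r2^2 - 2*r1*r2*cos(t2-t1))
d = sqrt(24^2 + 7^2 - 2*24*7*cos(315-270)) = 19.6828

19.6828


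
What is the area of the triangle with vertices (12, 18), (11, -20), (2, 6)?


Area = |x1(y2-y3) + x2(y3-y1) + x3(y1-y2)| / 2
= |12*(-20-6) + 11*(6-18) + 2*(18--20)| / 2
= 184

184


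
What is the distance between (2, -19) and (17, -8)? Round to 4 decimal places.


d = sqrt((17-2)^2 + (-8--19)^2) = 18.6011

18.6011


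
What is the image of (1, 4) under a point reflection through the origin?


Reflection through origin: (x, y) -> (-x, -y)
(1, 4) -> (-1, -4)

(-1, -4)


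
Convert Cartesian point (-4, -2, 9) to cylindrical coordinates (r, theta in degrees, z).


r = sqrt((-4)^2 + (-2)^2) = 4.4721
theta = atan2(-2, -4) = 206.5651 deg
z = 9

r = 4.4721, theta = 206.5651 deg, z = 9


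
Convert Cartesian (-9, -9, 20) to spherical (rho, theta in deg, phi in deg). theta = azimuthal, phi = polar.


rho = sqrt((-9)^2 + (-9)^2 + 20^2) = 23.7065
theta = atan2(-9, -9) = 225 deg
phi = acos(20/23.7065) = 32.4725 deg

rho = 23.7065, theta = 225 deg, phi = 32.4725 deg


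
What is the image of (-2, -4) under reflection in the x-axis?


Reflection across x-axis: (x, y) -> (x, -y)
(-2, -4) -> (-2, 4)

(-2, 4)


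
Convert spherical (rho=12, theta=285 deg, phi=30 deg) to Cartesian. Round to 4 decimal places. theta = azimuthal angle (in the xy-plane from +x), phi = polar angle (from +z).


x = 12 * sin(30) * cos(285) = 1.5529
y = 12 * sin(30) * sin(285) = -5.7956
z = 12 * cos(30) = 10.3923

(1.5529, -5.7956, 10.3923)


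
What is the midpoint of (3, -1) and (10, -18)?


Midpoint = ((3+10)/2, (-1+-18)/2) = (6.5, -9.5)

(6.5, -9.5)


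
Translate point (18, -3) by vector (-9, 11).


Translation: (x+dx, y+dy) = (18+-9, -3+11) = (9, 8)

(9, 8)


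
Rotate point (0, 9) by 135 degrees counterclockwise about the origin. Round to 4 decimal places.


x' = 0*cos(135) - 9*sin(135) = -6.364
y' = 0*sin(135) + 9*cos(135) = -6.364

(-6.364, -6.364)


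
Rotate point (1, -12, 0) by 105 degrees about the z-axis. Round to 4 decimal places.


x' = 1*cos(105) - -12*sin(105) = 11.3323
y' = 1*sin(105) + -12*cos(105) = 4.0718
z' = 0

(11.3323, 4.0718, 0)


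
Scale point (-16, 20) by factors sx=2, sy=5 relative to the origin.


Scaling: (x*sx, y*sy) = (-16*2, 20*5) = (-32, 100)

(-32, 100)


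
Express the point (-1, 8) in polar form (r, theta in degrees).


r = sqrt((-1)^2 + 8^2) = 8.0623
theta = atan2(8, -1) = 97.125 degrees

r = 8.0623, theta = 97.125 degrees


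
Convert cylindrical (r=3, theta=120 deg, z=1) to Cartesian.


x = 3 * cos(120) = -1.5
y = 3 * sin(120) = 2.5981
z = 1

(-1.5, 2.5981, 1)


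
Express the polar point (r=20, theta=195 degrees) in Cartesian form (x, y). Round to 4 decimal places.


x = 20 * cos(195) = -19.3185
y = 20 * sin(195) = -5.1764

(-19.3185, -5.1764)


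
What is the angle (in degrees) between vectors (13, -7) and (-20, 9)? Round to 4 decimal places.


dot = 13*-20 + -7*9 = -323
|u| = 14.7648, |v| = 21.9317
cos(angle) = -0.9975
angle = 175.927 degrees

175.927 degrees


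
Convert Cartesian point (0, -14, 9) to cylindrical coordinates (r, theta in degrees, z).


r = sqrt(0^2 + (-14)^2) = 14
theta = atan2(-14, 0) = 270 deg
z = 9

r = 14, theta = 270 deg, z = 9


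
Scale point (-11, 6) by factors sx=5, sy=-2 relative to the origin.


Scaling: (x*sx, y*sy) = (-11*5, 6*-2) = (-55, -12)

(-55, -12)


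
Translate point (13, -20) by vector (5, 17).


Translation: (x+dx, y+dy) = (13+5, -20+17) = (18, -3)

(18, -3)


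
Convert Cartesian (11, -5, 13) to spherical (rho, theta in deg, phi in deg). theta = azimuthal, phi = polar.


rho = sqrt(11^2 + (-5)^2 + 13^2) = 17.7482
theta = atan2(-5, 11) = 335.556 deg
phi = acos(13/17.7482) = 42.9064 deg

rho = 17.7482, theta = 335.556 deg, phi = 42.9064 deg


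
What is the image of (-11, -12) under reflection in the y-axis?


Reflection across y-axis: (x, y) -> (-x, y)
(-11, -12) -> (11, -12)

(11, -12)


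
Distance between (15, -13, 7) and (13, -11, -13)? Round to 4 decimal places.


d = sqrt((13-15)^2 + (-11--13)^2 + (-13-7)^2) = 20.199

20.199


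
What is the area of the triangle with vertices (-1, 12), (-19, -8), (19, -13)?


Area = |x1(y2-y3) + x2(y3-y1) + x3(y1-y2)| / 2
= |-1*(-8--13) + -19*(-13-12) + 19*(12--8)| / 2
= 425

425


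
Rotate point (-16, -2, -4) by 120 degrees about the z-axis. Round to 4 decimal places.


x' = -16*cos(120) - -2*sin(120) = 9.7321
y' = -16*sin(120) + -2*cos(120) = -12.8564
z' = -4

(9.7321, -12.8564, -4)


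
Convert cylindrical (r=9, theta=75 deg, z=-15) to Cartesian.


x = 9 * cos(75) = 2.3294
y = 9 * sin(75) = 8.6933
z = -15

(2.3294, 8.6933, -15)


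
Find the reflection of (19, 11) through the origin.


Reflection through origin: (x, y) -> (-x, -y)
(19, 11) -> (-19, -11)

(-19, -11)


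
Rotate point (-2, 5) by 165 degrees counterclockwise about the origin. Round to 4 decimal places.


x' = -2*cos(165) - 5*sin(165) = 0.6378
y' = -2*sin(165) + 5*cos(165) = -5.3473

(0.6378, -5.3473)


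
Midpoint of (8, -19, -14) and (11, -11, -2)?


Midpoint = ((8+11)/2, (-19+-11)/2, (-14+-2)/2) = (9.5, -15, -8)

(9.5, -15, -8)


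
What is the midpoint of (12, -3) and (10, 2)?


Midpoint = ((12+10)/2, (-3+2)/2) = (11, -0.5)

(11, -0.5)


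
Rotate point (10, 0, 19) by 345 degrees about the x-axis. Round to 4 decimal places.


x' = 10
y' = 0*cos(345) - 19*sin(345) = 4.9176
z' = 0*sin(345) + 19*cos(345) = 18.3526

(10, 4.9176, 18.3526)


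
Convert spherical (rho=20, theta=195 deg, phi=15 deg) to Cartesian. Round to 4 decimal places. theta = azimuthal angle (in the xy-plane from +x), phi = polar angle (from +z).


x = 20 * sin(15) * cos(195) = -5
y = 20 * sin(15) * sin(195) = -1.3397
z = 20 * cos(15) = 19.3185

(-5, -1.3397, 19.3185)


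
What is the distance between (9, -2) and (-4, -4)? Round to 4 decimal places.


d = sqrt((-4-9)^2 + (-4--2)^2) = 13.1529

13.1529


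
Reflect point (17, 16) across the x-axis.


Reflection across x-axis: (x, y) -> (x, -y)
(17, 16) -> (17, -16)

(17, -16)


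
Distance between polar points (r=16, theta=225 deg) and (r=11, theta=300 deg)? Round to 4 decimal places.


d = sqrt(r1^2 + r2^2 - 2*r1*r2*cos(t2-t1))
d = sqrt(16^2 + 11^2 - 2*16*11*cos(300-225)) = 16.9085

16.9085


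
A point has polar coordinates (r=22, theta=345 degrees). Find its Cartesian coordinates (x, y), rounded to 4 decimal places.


x = 22 * cos(345) = 21.2504
y = 22 * sin(345) = -5.694

(21.2504, -5.694)


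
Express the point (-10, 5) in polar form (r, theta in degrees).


r = sqrt((-10)^2 + 5^2) = 11.1803
theta = atan2(5, -10) = 153.4349 degrees

r = 11.1803, theta = 153.4349 degrees


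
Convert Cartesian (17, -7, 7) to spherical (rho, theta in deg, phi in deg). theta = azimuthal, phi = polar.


rho = sqrt(17^2 + (-7)^2 + 7^2) = 19.6723
theta = atan2(-7, 17) = 337.6199 deg
phi = acos(7/19.6723) = 69.1557 deg

rho = 19.6723, theta = 337.6199 deg, phi = 69.1557 deg


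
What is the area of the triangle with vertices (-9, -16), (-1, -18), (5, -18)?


Area = |x1(y2-y3) + x2(y3-y1) + x3(y1-y2)| / 2
= |-9*(-18--18) + -1*(-18--16) + 5*(-16--18)| / 2
= 6

6


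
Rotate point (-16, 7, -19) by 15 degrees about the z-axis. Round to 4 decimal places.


x' = -16*cos(15) - 7*sin(15) = -17.2665
y' = -16*sin(15) + 7*cos(15) = 2.6204
z' = -19

(-17.2665, 2.6204, -19)


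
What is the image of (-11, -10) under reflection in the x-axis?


Reflection across x-axis: (x, y) -> (x, -y)
(-11, -10) -> (-11, 10)

(-11, 10)


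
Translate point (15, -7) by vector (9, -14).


Translation: (x+dx, y+dy) = (15+9, -7+-14) = (24, -21)

(24, -21)


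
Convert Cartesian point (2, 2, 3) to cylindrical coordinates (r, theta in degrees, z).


r = sqrt(2^2 + 2^2) = 2.8284
theta = atan2(2, 2) = 45 deg
z = 3

r = 2.8284, theta = 45 deg, z = 3


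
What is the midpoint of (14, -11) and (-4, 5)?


Midpoint = ((14+-4)/2, (-11+5)/2) = (5, -3)

(5, -3)


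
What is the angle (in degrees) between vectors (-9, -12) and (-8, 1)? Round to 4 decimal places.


dot = -9*-8 + -12*1 = 60
|u| = 15, |v| = 8.0623
cos(angle) = 0.4961
angle = 60.2551 degrees

60.2551 degrees


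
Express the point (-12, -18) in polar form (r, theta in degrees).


r = sqrt((-12)^2 + (-18)^2) = 21.6333
theta = atan2(-18, -12) = 236.3099 degrees

r = 21.6333, theta = 236.3099 degrees


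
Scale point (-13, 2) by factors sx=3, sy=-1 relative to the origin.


Scaling: (x*sx, y*sy) = (-13*3, 2*-1) = (-39, -2)

(-39, -2)


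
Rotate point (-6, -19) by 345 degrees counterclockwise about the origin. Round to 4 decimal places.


x' = -6*cos(345) - -19*sin(345) = -10.7131
y' = -6*sin(345) + -19*cos(345) = -16.7997

(-10.7131, -16.7997)


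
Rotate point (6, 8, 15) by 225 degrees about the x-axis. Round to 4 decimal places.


x' = 6
y' = 8*cos(225) - 15*sin(225) = 4.9497
z' = 8*sin(225) + 15*cos(225) = -16.2635

(6, 4.9497, -16.2635)


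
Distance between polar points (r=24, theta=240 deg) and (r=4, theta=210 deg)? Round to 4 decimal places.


d = sqrt(r1^2 + r2^2 - 2*r1*r2*cos(t2-t1))
d = sqrt(24^2 + 4^2 - 2*24*4*cos(210-240)) = 20.6331

20.6331


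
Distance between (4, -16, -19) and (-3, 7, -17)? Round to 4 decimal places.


d = sqrt((-3-4)^2 + (7--16)^2 + (-17--19)^2) = 24.1247

24.1247


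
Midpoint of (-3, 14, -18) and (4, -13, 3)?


Midpoint = ((-3+4)/2, (14+-13)/2, (-18+3)/2) = (0.5, 0.5, -7.5)

(0.5, 0.5, -7.5)


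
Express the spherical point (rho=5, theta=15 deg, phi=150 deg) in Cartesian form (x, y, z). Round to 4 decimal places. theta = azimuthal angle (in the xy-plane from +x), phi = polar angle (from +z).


x = 5 * sin(150) * cos(15) = 2.4148
y = 5 * sin(150) * sin(15) = 0.647
z = 5 * cos(150) = -4.3301

(2.4148, 0.647, -4.3301)


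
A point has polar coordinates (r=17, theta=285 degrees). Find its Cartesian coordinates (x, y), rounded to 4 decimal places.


x = 17 * cos(285) = 4.3999
y = 17 * sin(285) = -16.4207

(4.3999, -16.4207)


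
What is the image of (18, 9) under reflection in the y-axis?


Reflection across y-axis: (x, y) -> (-x, y)
(18, 9) -> (-18, 9)

(-18, 9)


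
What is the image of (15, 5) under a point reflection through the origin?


Reflection through origin: (x, y) -> (-x, -y)
(15, 5) -> (-15, -5)

(-15, -5)


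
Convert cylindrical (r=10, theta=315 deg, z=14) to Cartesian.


x = 10 * cos(315) = 7.0711
y = 10 * sin(315) = -7.0711
z = 14

(7.0711, -7.0711, 14)


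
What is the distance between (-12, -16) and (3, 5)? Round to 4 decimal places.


d = sqrt((3--12)^2 + (5--16)^2) = 25.807

25.807


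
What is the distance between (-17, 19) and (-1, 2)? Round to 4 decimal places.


d = sqrt((-1--17)^2 + (2-19)^2) = 23.3452

23.3452


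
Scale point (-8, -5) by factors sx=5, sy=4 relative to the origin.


Scaling: (x*sx, y*sy) = (-8*5, -5*4) = (-40, -20)

(-40, -20)


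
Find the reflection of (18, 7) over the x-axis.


Reflection across x-axis: (x, y) -> (x, -y)
(18, 7) -> (18, -7)

(18, -7)


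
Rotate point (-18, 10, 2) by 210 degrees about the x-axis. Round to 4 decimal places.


x' = -18
y' = 10*cos(210) - 2*sin(210) = -7.6603
z' = 10*sin(210) + 2*cos(210) = -6.7321

(-18, -7.6603, -6.7321)


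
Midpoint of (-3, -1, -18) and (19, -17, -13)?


Midpoint = ((-3+19)/2, (-1+-17)/2, (-18+-13)/2) = (8, -9, -15.5)

(8, -9, -15.5)


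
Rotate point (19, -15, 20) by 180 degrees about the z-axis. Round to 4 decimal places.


x' = 19*cos(180) - -15*sin(180) = -19
y' = 19*sin(180) + -15*cos(180) = 15
z' = 20

(-19, 15, 20)


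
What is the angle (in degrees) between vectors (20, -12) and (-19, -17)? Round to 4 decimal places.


dot = 20*-19 + -12*-17 = -176
|u| = 23.3238, |v| = 25.4951
cos(angle) = -0.296
angle = 107.2161 degrees

107.2161 degrees


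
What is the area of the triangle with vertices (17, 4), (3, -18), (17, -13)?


Area = |x1(y2-y3) + x2(y3-y1) + x3(y1-y2)| / 2
= |17*(-18--13) + 3*(-13-4) + 17*(4--18)| / 2
= 119

119


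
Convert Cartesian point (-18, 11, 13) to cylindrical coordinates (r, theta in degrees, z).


r = sqrt((-18)^2 + 11^2) = 21.095
theta = atan2(11, -18) = 148.5704 deg
z = 13

r = 21.095, theta = 148.5704 deg, z = 13


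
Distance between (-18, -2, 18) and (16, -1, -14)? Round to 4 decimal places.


d = sqrt((16--18)^2 + (-1--2)^2 + (-14-18)^2) = 46.7012

46.7012


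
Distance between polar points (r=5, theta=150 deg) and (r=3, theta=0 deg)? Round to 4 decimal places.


d = sqrt(r1^2 + r2^2 - 2*r1*r2*cos(t2-t1))
d = sqrt(5^2 + 3^2 - 2*5*3*cos(0-150)) = 7.7447

7.7447


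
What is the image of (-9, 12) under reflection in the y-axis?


Reflection across y-axis: (x, y) -> (-x, y)
(-9, 12) -> (9, 12)

(9, 12)


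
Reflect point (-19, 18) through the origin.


Reflection through origin: (x, y) -> (-x, -y)
(-19, 18) -> (19, -18)

(19, -18)


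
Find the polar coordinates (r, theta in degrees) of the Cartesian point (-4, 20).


r = sqrt((-4)^2 + 20^2) = 20.3961
theta = atan2(20, -4) = 101.3099 degrees

r = 20.3961, theta = 101.3099 degrees


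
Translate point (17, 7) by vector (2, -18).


Translation: (x+dx, y+dy) = (17+2, 7+-18) = (19, -11)

(19, -11)


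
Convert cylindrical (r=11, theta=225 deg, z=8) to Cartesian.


x = 11 * cos(225) = -7.7782
y = 11 * sin(225) = -7.7782
z = 8

(-7.7782, -7.7782, 8)


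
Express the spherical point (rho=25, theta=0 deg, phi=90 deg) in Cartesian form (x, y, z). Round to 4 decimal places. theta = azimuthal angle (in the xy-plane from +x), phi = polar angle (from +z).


x = 25 * sin(90) * cos(0) = 25
y = 25 * sin(90) * sin(0) = 0
z = 25 * cos(90) = 0

(25, 0, 0)


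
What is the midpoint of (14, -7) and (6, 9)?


Midpoint = ((14+6)/2, (-7+9)/2) = (10, 1)

(10, 1)


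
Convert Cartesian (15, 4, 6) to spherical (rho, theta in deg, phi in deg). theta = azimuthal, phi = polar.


rho = sqrt(15^2 + 4^2 + 6^2) = 16.6433
theta = atan2(4, 15) = 14.9314 deg
phi = acos(6/16.6433) = 68.8688 deg

rho = 16.6433, theta = 14.9314 deg, phi = 68.8688 deg


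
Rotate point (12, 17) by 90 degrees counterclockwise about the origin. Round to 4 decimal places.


x' = 12*cos(90) - 17*sin(90) = -17
y' = 12*sin(90) + 17*cos(90) = 12

(-17, 12)


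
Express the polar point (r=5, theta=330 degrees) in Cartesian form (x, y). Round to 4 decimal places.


x = 5 * cos(330) = 4.3301
y = 5 * sin(330) = -2.5

(4.3301, -2.5)


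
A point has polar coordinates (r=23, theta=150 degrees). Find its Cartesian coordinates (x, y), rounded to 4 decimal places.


x = 23 * cos(150) = -19.9186
y = 23 * sin(150) = 11.5

(-19.9186, 11.5)


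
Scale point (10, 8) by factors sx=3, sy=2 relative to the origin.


Scaling: (x*sx, y*sy) = (10*3, 8*2) = (30, 16)

(30, 16)


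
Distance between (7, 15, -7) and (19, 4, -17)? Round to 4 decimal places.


d = sqrt((19-7)^2 + (4-15)^2 + (-17--7)^2) = 19.105

19.105


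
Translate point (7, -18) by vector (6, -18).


Translation: (x+dx, y+dy) = (7+6, -18+-18) = (13, -36)

(13, -36)


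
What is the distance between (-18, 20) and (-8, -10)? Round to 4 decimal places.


d = sqrt((-8--18)^2 + (-10-20)^2) = 31.6228

31.6228


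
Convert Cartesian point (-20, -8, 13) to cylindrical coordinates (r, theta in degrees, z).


r = sqrt((-20)^2 + (-8)^2) = 21.5407
theta = atan2(-8, -20) = 201.8014 deg
z = 13

r = 21.5407, theta = 201.8014 deg, z = 13


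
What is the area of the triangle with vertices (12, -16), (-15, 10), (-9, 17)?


Area = |x1(y2-y3) + x2(y3-y1) + x3(y1-y2)| / 2
= |12*(10-17) + -15*(17--16) + -9*(-16-10)| / 2
= 172.5

172.5


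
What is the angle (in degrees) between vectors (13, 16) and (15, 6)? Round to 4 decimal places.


dot = 13*15 + 16*6 = 291
|u| = 20.6155, |v| = 16.1555
cos(angle) = 0.8737
angle = 29.1047 degrees

29.1047 degrees


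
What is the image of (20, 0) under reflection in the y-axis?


Reflection across y-axis: (x, y) -> (-x, y)
(20, 0) -> (-20, 0)

(-20, 0)


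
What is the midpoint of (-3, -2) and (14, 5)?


Midpoint = ((-3+14)/2, (-2+5)/2) = (5.5, 1.5)

(5.5, 1.5)


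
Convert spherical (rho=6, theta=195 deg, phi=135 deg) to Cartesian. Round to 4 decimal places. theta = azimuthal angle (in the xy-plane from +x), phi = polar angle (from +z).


x = 6 * sin(135) * cos(195) = -4.0981
y = 6 * sin(135) * sin(195) = -1.0981
z = 6 * cos(135) = -4.2426

(-4.0981, -1.0981, -4.2426)


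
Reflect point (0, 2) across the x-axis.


Reflection across x-axis: (x, y) -> (x, -y)
(0, 2) -> (0, -2)

(0, -2)


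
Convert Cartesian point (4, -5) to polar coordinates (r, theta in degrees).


r = sqrt(4^2 + (-5)^2) = 6.4031
theta = atan2(-5, 4) = 308.6598 degrees

r = 6.4031, theta = 308.6598 degrees


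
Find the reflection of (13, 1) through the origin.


Reflection through origin: (x, y) -> (-x, -y)
(13, 1) -> (-13, -1)

(-13, -1)


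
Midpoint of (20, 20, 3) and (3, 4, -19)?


Midpoint = ((20+3)/2, (20+4)/2, (3+-19)/2) = (11.5, 12, -8)

(11.5, 12, -8)


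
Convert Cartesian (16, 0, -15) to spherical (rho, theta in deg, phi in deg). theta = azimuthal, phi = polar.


rho = sqrt(16^2 + 0^2 + (-15)^2) = 21.9317
theta = atan2(0, 16) = 0 deg
phi = acos(-15/21.9317) = 133.1524 deg

rho = 21.9317, theta = 0 deg, phi = 133.1524 deg


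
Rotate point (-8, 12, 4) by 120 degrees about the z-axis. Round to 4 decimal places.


x' = -8*cos(120) - 12*sin(120) = -6.3923
y' = -8*sin(120) + 12*cos(120) = -12.9282
z' = 4

(-6.3923, -12.9282, 4)


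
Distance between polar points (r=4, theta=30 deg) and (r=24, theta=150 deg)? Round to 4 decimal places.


d = sqrt(r1^2 + r2^2 - 2*r1*r2*cos(t2-t1))
d = sqrt(4^2 + 24^2 - 2*4*24*cos(150-30)) = 26.2298

26.2298


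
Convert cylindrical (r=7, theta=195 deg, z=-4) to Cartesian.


x = 7 * cos(195) = -6.7615
y = 7 * sin(195) = -1.8117
z = -4

(-6.7615, -1.8117, -4)


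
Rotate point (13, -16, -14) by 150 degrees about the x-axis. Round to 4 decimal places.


x' = 13
y' = -16*cos(150) - -14*sin(150) = 20.8564
z' = -16*sin(150) + -14*cos(150) = 4.1244

(13, 20.8564, 4.1244)


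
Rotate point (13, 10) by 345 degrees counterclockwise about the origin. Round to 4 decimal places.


x' = 13*cos(345) - 10*sin(345) = 15.1452
y' = 13*sin(345) + 10*cos(345) = 6.2946

(15.1452, 6.2946)


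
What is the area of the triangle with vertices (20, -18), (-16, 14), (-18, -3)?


Area = |x1(y2-y3) + x2(y3-y1) + x3(y1-y2)| / 2
= |20*(14--3) + -16*(-3--18) + -18*(-18-14)| / 2
= 338

338


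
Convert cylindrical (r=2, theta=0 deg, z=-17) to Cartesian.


x = 2 * cos(0) = 2
y = 2 * sin(0) = 0
z = -17

(2, 0, -17)


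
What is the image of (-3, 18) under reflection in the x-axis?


Reflection across x-axis: (x, y) -> (x, -y)
(-3, 18) -> (-3, -18)

(-3, -18)


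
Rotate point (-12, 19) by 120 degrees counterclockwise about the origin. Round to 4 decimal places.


x' = -12*cos(120) - 19*sin(120) = -10.4545
y' = -12*sin(120) + 19*cos(120) = -19.8923

(-10.4545, -19.8923)


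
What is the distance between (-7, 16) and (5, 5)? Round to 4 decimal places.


d = sqrt((5--7)^2 + (5-16)^2) = 16.2788

16.2788


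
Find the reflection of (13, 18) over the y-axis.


Reflection across y-axis: (x, y) -> (-x, y)
(13, 18) -> (-13, 18)

(-13, 18)


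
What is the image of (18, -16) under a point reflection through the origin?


Reflection through origin: (x, y) -> (-x, -y)
(18, -16) -> (-18, 16)

(-18, 16)


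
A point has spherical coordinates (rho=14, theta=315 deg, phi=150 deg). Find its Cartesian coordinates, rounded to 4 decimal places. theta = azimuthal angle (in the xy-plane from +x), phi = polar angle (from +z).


x = 14 * sin(150) * cos(315) = 4.9497
y = 14 * sin(150) * sin(315) = -4.9497
z = 14 * cos(150) = -12.1244

(4.9497, -4.9497, -12.1244)


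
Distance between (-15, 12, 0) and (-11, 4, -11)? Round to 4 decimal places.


d = sqrt((-11--15)^2 + (4-12)^2 + (-11-0)^2) = 14.1774

14.1774


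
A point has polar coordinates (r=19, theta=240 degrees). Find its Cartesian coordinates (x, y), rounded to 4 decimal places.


x = 19 * cos(240) = -9.5
y = 19 * sin(240) = -16.4545

(-9.5, -16.4545)


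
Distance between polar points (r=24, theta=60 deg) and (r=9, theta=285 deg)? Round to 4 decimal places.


d = sqrt(r1^2 + r2^2 - 2*r1*r2*cos(t2-t1))
d = sqrt(24^2 + 9^2 - 2*24*9*cos(285-60)) = 31.0237

31.0237


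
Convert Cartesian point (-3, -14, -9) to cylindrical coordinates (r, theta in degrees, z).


r = sqrt((-3)^2 + (-14)^2) = 14.3178
theta = atan2(-14, -3) = 257.9052 deg
z = -9

r = 14.3178, theta = 257.9052 deg, z = -9


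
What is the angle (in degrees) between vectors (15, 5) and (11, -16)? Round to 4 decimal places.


dot = 15*11 + 5*-16 = 85
|u| = 15.8114, |v| = 19.4165
cos(angle) = 0.2769
angle = 73.9264 degrees

73.9264 degrees


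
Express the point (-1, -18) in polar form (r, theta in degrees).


r = sqrt((-1)^2 + (-18)^2) = 18.0278
theta = atan2(-18, -1) = 266.8202 degrees

r = 18.0278, theta = 266.8202 degrees


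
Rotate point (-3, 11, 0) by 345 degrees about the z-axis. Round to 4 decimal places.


x' = -3*cos(345) - 11*sin(345) = -0.0508
y' = -3*sin(345) + 11*cos(345) = 11.4016
z' = 0

(-0.0508, 11.4016, 0)


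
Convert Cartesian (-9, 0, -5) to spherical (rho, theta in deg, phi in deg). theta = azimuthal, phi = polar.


rho = sqrt((-9)^2 + 0^2 + (-5)^2) = 10.2956
theta = atan2(0, -9) = 180 deg
phi = acos(-5/10.2956) = 119.0546 deg

rho = 10.2956, theta = 180 deg, phi = 119.0546 deg


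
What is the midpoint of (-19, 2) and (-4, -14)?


Midpoint = ((-19+-4)/2, (2+-14)/2) = (-11.5, -6)

(-11.5, -6)


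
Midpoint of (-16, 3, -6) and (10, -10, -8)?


Midpoint = ((-16+10)/2, (3+-10)/2, (-6+-8)/2) = (-3, -3.5, -7)

(-3, -3.5, -7)


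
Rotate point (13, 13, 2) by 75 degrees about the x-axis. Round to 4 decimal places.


x' = 13
y' = 13*cos(75) - 2*sin(75) = 1.4328
z' = 13*sin(75) + 2*cos(75) = 13.0747

(13, 1.4328, 13.0747)


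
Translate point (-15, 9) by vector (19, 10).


Translation: (x+dx, y+dy) = (-15+19, 9+10) = (4, 19)

(4, 19)


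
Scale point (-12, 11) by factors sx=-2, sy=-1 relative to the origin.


Scaling: (x*sx, y*sy) = (-12*-2, 11*-1) = (24, -11)

(24, -11)


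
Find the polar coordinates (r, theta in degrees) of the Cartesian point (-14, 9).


r = sqrt((-14)^2 + 9^2) = 16.6433
theta = atan2(9, -14) = 147.2648 degrees

r = 16.6433, theta = 147.2648 degrees


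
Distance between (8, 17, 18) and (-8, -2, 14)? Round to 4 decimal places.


d = sqrt((-8-8)^2 + (-2-17)^2 + (14-18)^2) = 25.1595

25.1595


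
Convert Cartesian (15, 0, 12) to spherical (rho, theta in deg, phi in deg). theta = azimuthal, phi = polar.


rho = sqrt(15^2 + 0^2 + 12^2) = 19.2094
theta = atan2(0, 15) = 0 deg
phi = acos(12/19.2094) = 51.3402 deg

rho = 19.2094, theta = 0 deg, phi = 51.3402 deg


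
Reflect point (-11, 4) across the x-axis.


Reflection across x-axis: (x, y) -> (x, -y)
(-11, 4) -> (-11, -4)

(-11, -4)
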